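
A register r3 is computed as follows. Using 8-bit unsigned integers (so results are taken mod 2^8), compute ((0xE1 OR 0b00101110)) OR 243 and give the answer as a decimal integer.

0xE1 = 11100001
0b00101110 = 00101110
→ OR → 11101111 = 239
243 = 11110011
→ OR → 11111111 = 255

255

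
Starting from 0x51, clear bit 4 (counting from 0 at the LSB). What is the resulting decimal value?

65

x = 001010001
bit 4 is currently 1; clear it via x & ~(1 << 4) = x & ~16
→ 001000001 = 65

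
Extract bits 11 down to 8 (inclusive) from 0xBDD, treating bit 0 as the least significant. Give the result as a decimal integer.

v = 101111011101
Shift right by 8: 1011
Mask low 4 bits: 1011 = 11

11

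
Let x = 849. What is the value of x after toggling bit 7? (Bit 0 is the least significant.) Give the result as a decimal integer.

977

x = 1101010001
bit 7 is currently 0; toggle it via x ^ (1 << 7) = x ^ 128
→ 1111010001 = 977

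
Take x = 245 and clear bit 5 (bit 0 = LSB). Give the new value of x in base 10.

x = 011110101
bit 5 is currently 1; clear it via x & ~(1 << 5) = x & ~32
→ 011010101 = 213

213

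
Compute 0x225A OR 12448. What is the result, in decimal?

13050

0x225A = 10001001011010
12448 = 11000010100000
 OR → 11001011111010 = 13050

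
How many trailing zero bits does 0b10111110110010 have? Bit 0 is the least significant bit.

0b10111110110010 = 10111110110010
Trailing zeros: 1, so the lowest set bit is bit 1 (value 2).

1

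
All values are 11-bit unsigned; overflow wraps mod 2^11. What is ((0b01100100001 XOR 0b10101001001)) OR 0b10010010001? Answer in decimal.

1785

0b01100100001 = 01100100001
0b10101001001 = 10101001001
→ XOR → 11001101000 = 1640
0b10010010001 = 10010010001
→ OR → 11011111001 = 1785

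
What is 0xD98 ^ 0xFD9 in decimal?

577

0xD98 = 110110011000
0xFD9 = 111111011001
XOR → 001001000001 = 577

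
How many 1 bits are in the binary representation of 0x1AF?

0x1AF = 110101111
Count the 1s: 1 + 1 + 1 + 1 + 1 + 1 + 1 = 7

7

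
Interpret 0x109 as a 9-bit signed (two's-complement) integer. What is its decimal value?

-247

pattern = 100001001 (MSB is 1 ⇒ negative)
Invert: 011110110, add 1 → 011110111 = 247, so the value is -247.
(Equivalently: 265 - 2^9 = 265 - 512 = -247.)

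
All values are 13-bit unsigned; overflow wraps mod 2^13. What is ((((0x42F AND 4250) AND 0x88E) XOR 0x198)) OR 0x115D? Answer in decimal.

0x42F = 0010000101111
4250 = 1000010011010
→ AND → 0000000001010 = 10
0x88E = 0100010001110
→ AND → 0000000001010 = 10
0x198 = 0000110011000
→ XOR → 0000110010010 = 402
0x115D = 1000101011101
→ OR → 1000111011111 = 4575

4575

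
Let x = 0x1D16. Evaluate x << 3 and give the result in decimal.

0x1D16 = 0001110100010110
shift left by 3 → 1110100010110000 = 59568
(equivalently, 7446 × 2^3 = 7446 × 8)

59568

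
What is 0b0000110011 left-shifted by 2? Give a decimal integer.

x = 00110011
shift left by 2 → 11001100 = 204
(equivalently, 51 × 2^2 = 51 × 4)

204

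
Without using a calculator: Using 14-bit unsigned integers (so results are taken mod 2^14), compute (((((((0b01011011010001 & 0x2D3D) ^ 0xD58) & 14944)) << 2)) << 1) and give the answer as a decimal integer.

512

0b01011011010001 = 01011011010001
0x2D3D = 10110100111101
→ & → 00010000010001 = 1041
0xD58 = 00110101011000
→ ^ → 00100101001001 = 2377
14944 = 11101001100000
→ & → 00100001000000 = 2112
→ << 2 (mod 2^14) → 10000100000000 = 8448
→ << 1 (mod 2^14) → 00001000000000 = 512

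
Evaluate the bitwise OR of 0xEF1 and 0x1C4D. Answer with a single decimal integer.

0xEF1 = 0111011110001
0x1C4D = 1110001001101
 OR → 1111011111101 = 7933

7933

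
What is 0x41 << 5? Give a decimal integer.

0x41 = 000001000001
shift left by 5 → 100000100000 = 2080
(equivalently, 65 × 2^5 = 65 × 32)

2080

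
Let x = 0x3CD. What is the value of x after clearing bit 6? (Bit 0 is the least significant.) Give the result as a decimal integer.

909

x = 01111001101
bit 6 is currently 1; clear it via x & ~(1 << 6) = x & ~64
→ 01110001101 = 909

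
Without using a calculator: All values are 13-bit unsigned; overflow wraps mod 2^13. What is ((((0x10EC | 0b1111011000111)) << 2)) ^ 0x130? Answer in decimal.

6796

0x10EC = 1000011101100
0b1111011000111 = 1111011000111
→ | → 1111011101111 = 7919
→ << 2 (mod 2^13) → 1101110111100 = 7100
0x130 = 0000100110000
→ ^ → 1101010001100 = 6796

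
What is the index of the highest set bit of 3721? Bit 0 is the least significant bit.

3721 = 111010001001
The topmost 1 is at position 11 (since 2^11 = 2048 ≤ 3721 < 4096).

11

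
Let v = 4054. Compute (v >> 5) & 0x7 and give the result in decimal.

v = 111111010110
Shift right by 5: 1111110
Mask low 3 bits: 110 = 6

6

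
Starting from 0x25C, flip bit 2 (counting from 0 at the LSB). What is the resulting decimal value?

600

x = 1001011100
bit 2 is currently 1; toggle it via x ^ (1 << 2) = x ^ 4
→ 1001011000 = 600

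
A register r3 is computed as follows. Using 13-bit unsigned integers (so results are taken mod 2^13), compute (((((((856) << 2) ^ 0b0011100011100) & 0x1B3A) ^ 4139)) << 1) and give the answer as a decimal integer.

856 = 0001101011000
→ << 2 (mod 2^13) → 0110101100000 = 3424
0b0011100011100 = 0011100011100
→ ^ → 0101001111100 = 2684
0x1B3A = 1101100111010
→ & → 0101000111000 = 2616
4139 = 1000000101011
→ ^ → 1101000010011 = 6675
→ << 1 (mod 2^13) → 1010000100110 = 5158

5158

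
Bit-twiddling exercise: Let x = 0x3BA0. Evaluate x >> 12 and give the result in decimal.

3

0x3BA0 = 11101110100000
shift right by 12 → 00000000000011 = 3
(equivalently, floor(15264 / 4096))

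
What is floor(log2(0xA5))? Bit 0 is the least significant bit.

7

0xA5 = 10100101
The topmost 1 is at position 7 (since 2^7 = 128 ≤ 165 < 256).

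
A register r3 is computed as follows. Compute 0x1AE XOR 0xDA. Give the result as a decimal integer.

0x1AE = 110101110
0xDA = 011011010
XOR → 101110100 = 372

372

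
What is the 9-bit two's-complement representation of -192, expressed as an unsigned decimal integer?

320

192 in 9 bits: 011000000
Invert: 100111111
Add 1:  101000000 = 320
(Check: 2^9 - 192 = 512 - 192 = 320.)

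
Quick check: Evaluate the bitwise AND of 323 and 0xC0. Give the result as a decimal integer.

323 = 101000011
0xC0 = 011000000
AND → 001000000 = 64

64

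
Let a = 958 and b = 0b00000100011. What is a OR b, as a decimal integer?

958 = 1110111110
b = 0000100011
 OR → 1110111111 = 959

959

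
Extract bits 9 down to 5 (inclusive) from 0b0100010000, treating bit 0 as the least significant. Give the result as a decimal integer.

v = 0100010000
Shift right by 5: 01000
Mask low 5 bits: 01000 = 8

8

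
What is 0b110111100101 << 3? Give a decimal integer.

x = 000110111100101
shift left by 3 → 110111100101000 = 28456
(equivalently, 3557 × 2^3 = 3557 × 8)

28456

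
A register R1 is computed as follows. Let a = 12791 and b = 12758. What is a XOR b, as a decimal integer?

12791 = 11000111110111
12758 = 11000111010110
XOR → 00000000100001 = 33

33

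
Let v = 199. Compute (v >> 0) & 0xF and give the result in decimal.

7

v = 011000111
Shift right by 0: 011000111
Mask low 4 bits: 0111 = 7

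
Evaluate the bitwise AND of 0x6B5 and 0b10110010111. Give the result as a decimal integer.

0x6B5 = 11010110101
b = 10110010111
AND → 10010010101 = 1173

1173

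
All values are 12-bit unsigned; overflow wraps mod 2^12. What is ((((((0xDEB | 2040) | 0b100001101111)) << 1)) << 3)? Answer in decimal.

4080

0xDEB = 110111101011
2040 = 011111111000
→ | → 111111111011 = 4091
0b100001101111 = 100001101111
→ | → 111111111111 = 4095
→ << 1 (mod 2^12) → 111111111110 = 4094
→ << 3 (mod 2^12) → 111111110000 = 4080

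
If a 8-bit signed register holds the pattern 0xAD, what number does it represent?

pattern = 10101101 (MSB is 1 ⇒ negative)
Invert: 01010010, add 1 → 01010011 = 83, so the value is -83.
(Equivalently: 173 - 2^8 = 173 - 256 = -83.)

-83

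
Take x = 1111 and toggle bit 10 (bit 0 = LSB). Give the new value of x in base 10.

x = 10001010111
bit 10 is currently 1; toggle it via x ^ (1 << 10) = x ^ 1024
→ 00001010111 = 87

87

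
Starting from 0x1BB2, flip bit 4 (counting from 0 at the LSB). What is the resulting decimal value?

7074

x = 1101110110010
bit 4 is currently 1; toggle it via x ^ (1 << 4) = x ^ 16
→ 1101110100010 = 7074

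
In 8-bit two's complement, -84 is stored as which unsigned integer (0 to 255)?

172

84 in 8 bits: 01010100
Invert: 10101011
Add 1:  10101100 = 172
(Check: 2^8 - 84 = 256 - 84 = 172.)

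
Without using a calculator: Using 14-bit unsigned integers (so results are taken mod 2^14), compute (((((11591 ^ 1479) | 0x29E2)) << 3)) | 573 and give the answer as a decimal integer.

3901

11591 = 10110101000111
1479 = 00010111000111
→ ^ → 10100010000000 = 10368
0x29E2 = 10100111100010
→ | → 10100111100010 = 10722
→ << 3 (mod 2^14) → 00111100010000 = 3856
573 = 00001000111101
→ | → 00111100111101 = 3901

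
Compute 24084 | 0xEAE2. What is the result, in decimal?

65270

24084 = 0101111000010100
0xEAE2 = 1110101011100010
 OR → 1111111011110110 = 65270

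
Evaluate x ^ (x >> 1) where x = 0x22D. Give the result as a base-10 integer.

x = 1000101101 = 557
x>>1 = 0100010110
XOR  = 1100111011 = 827
(x ^ (x >> 1) gives the standard binary-reflected Gray code of x.)

827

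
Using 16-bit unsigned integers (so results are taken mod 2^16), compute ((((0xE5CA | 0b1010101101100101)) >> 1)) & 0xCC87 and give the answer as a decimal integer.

0xE5CA = 1110010111001010
0b1010101101100101 = 1010101101100101
→ | → 1110111111101111 = 61423
→ >> 1 → 0111011111110111 = 30711
0xCC87 = 1100110010000111
→ & → 0100010010000111 = 17543

17543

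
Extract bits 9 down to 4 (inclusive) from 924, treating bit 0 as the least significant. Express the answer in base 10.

57

v = 001110011100
Shift right by 4: 00111001
Mask low 6 bits: 111001 = 57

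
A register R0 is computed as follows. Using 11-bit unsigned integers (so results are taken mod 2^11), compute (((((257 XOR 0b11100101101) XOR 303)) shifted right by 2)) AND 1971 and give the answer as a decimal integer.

257 = 00100000001
0b11100101101 = 11100101101
→ XOR → 11000101100 = 1580
303 = 00100101111
→ XOR → 11100000011 = 1795
→ shifted right by 2 → 00111000000 = 448
1971 = 11110110011
→ AND → 00110000000 = 384

384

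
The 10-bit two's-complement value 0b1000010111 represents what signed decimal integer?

-489

pattern = 1000010111 (MSB is 1 ⇒ negative)
Invert: 0111101000, add 1 → 0111101001 = 489, so the value is -489.
(Equivalently: 535 - 2^10 = 535 - 1024 = -489.)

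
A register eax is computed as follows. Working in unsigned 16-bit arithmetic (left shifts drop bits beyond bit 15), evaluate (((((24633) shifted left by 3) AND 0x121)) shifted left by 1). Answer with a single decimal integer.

24633 = 0110000000111001
→ shifted left by 3 (mod 2^16) → 0000000111001000 = 456
0x121 = 0000000100100001
→ AND → 0000000100000000 = 256
→ shifted left by 1 (mod 2^16) → 0000001000000000 = 512

512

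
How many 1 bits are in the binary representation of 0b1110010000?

n = 1110010000
Count the 1s: 1 + 1 + 1 + 1 = 4

4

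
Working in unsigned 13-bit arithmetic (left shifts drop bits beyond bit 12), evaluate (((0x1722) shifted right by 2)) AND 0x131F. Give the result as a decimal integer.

264

0x1722 = 1011100100010
→ shifted right by 2 → 0010111001000 = 1480
0x131F = 1001100011111
→ AND → 0000100001000 = 264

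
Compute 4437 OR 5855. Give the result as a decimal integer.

6111

4437 = 1000101010101
5855 = 1011011011111
 OR → 1011111011111 = 6111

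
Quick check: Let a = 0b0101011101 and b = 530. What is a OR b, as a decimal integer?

a = 0101011101
530 = 1000010010
 OR → 1101011111 = 863

863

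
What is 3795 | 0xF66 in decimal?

4087

3795 = 111011010011
0xF66 = 111101100110
 OR → 111111110111 = 4087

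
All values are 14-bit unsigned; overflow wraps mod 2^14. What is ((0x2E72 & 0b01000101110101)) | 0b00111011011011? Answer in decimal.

3835

0x2E72 = 10111001110010
0b01000101110101 = 01000101110101
→ & → 00000001110000 = 112
0b00111011011011 = 00111011011011
→ | → 00111011111011 = 3835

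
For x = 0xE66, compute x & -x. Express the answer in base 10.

2

x = 111001100110 = 3686
-x (two's complement) = …000110011010
AND   = 000000000010 = 2
(x & -x isolates the lowest set bit of x.)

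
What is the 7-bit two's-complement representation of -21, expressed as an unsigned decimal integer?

21 in 7 bits: 0010101
Invert: 1101010
Add 1:  1101011 = 107
(Check: 2^7 - 21 = 128 - 21 = 107.)

107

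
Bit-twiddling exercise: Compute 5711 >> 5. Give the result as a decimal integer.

5711 = 1011001001111
shift right by 5 → 0000010110010 = 178
(equivalently, floor(5711 / 32))

178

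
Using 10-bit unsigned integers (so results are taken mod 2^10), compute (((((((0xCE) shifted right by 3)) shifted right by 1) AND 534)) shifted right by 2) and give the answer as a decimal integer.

0xCE = 0011001110
→ shifted right by 3 → 0000011001 = 25
→ shifted right by 1 → 0000001100 = 12
534 = 1000010110
→ AND → 0000000100 = 4
→ shifted right by 2 → 0000000001 = 1

1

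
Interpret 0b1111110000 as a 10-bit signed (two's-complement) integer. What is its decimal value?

-16

pattern = 1111110000 (MSB is 1 ⇒ negative)
Invert: 0000001111, add 1 → 0000010000 = 16, so the value is -16.
(Equivalently: 1008 - 2^10 = 1008 - 1024 = -16.)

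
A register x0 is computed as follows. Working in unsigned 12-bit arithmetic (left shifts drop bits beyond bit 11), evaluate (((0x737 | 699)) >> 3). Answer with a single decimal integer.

0x737 = 011100110111
699 = 001010111011
→ | → 011110111111 = 1983
→ >> 3 → 000011110111 = 247

247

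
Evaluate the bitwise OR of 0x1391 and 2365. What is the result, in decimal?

0x1391 = 1001110010001
2365 = 0100100111101
 OR → 1101110111101 = 7101

7101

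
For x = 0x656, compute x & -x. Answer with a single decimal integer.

2

x = 11001010110 = 1622
-x (two's complement) = …00110101010
AND   = 00000000010 = 2
(x & -x isolates the lowest set bit of x.)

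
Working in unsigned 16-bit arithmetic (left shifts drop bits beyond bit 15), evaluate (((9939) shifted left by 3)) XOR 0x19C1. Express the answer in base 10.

12121

9939 = 0010011011010011
→ shifted left by 3 (mod 2^16) → 0011011010011000 = 13976
0x19C1 = 0001100111000001
→ XOR → 0010111101011001 = 12121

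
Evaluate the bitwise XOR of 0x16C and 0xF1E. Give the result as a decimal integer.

3698

0x16C = 000101101100
0xF1E = 111100011110
XOR → 111001110010 = 3698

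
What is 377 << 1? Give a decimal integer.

377 = 0101111001
shift left by 1 → 1011110010 = 754
(equivalently, 377 × 2^1 = 377 × 2)

754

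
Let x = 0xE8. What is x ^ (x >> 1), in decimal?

156

x = 11101000 = 232
x>>1 = 01110100
XOR  = 10011100 = 156
(x ^ (x >> 1) gives the standard binary-reflected Gray code of x.)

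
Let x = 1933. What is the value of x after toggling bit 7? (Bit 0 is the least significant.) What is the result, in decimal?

1805

x = 11110001101
bit 7 is currently 1; toggle it via x ^ (1 << 7) = x ^ 128
→ 11100001101 = 1805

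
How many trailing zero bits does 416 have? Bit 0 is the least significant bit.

5

416 = 110100000
Trailing zeros: 5, so the lowest set bit is bit 5 (value 32).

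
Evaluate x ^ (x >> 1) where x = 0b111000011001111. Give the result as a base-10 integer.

18600

x = 111000011001111 = 28879
x>>1 = 011100001100111
XOR  = 100100010101000 = 18600
(x ^ (x >> 1) gives the standard binary-reflected Gray code of x.)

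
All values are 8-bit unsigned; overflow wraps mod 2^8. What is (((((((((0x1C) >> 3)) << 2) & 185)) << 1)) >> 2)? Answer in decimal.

0x1C = 00011100
→ >> 3 → 00000011 = 3
→ << 2 (mod 2^8) → 00001100 = 12
185 = 10111001
→ & → 00001000 = 8
→ << 1 (mod 2^8) → 00010000 = 16
→ >> 2 → 00000100 = 4

4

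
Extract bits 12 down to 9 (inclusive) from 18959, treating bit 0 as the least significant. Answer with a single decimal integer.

5

v = 100101000001111
Shift right by 9: 100101
Mask low 4 bits: 0101 = 5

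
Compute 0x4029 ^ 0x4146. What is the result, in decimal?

0x4029 = 100000000101001
0x4146 = 100000101000110
XOR → 000000101101111 = 367

367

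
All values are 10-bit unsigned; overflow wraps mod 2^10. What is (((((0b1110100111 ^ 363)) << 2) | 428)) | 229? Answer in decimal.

0b1110100111 = 1110100111
363 = 0101101011
→ ^ → 1011001100 = 716
→ << 2 (mod 2^10) → 1100110000 = 816
428 = 0110101100
→ | → 1110111100 = 956
229 = 0011100101
→ | → 1111111101 = 1021

1021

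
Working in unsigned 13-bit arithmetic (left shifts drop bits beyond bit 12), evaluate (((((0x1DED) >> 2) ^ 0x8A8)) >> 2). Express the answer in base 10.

0x1DED = 1110111101101
→ >> 2 → 0011101111011 = 1915
0x8A8 = 0100010101000
→ ^ → 0111111010011 = 4051
→ >> 2 → 0001111110100 = 1012

1012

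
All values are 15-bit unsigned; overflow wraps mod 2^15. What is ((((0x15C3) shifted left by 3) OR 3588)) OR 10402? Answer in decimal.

0x15C3 = 001010111000011
→ shifted left by 3 (mod 2^15) → 010111000011000 = 11800
3588 = 000111000000100
→ OR → 010111000011100 = 11804
10402 = 010100010100010
→ OR → 010111010111110 = 11966

11966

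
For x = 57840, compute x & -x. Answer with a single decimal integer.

16

x = 1110000111110000 = 57840
-x (two's complement) = …0001111000010000
AND   = 0000000000010000 = 16
(x & -x isolates the lowest set bit of x.)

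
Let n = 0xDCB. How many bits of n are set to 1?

0xDCB = 110111001011
Count the 1s: 1 + 1 + 1 + 1 + 1 + 1 + 1 + 1 = 8

8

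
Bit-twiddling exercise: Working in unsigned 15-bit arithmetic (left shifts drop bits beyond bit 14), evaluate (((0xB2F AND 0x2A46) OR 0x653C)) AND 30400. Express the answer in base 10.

26112

0xB2F = 000101100101111
0x2A46 = 010101001000110
→ AND → 000101000000110 = 2566
0x653C = 110010100111100
→ OR → 110111100111110 = 28478
30400 = 111011011000000
→ AND → 110011000000000 = 26112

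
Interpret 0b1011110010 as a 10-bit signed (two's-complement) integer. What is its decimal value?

pattern = 1011110010 (MSB is 1 ⇒ negative)
Invert: 0100001101, add 1 → 0100001110 = 270, so the value is -270.
(Equivalently: 754 - 2^10 = 754 - 1024 = -270.)

-270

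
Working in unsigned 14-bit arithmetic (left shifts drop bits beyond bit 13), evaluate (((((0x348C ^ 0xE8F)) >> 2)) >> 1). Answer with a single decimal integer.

0x348C = 11010010001100
0xE8F = 00111010001111
→ ^ → 11101000000011 = 14851
→ >> 2 → 00111010000000 = 3712
→ >> 1 → 00011101000000 = 1856

1856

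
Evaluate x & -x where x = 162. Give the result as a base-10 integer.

x = 10100010 = 162
-x (two's complement) = …01011110
AND   = 00000010 = 2
(x & -x isolates the lowest set bit of x.)

2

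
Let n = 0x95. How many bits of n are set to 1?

0x95 = 10010101
Count the 1s: 1 + 1 + 1 + 1 = 4

4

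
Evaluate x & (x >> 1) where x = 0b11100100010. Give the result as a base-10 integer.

x = 11100100010 = 1826
x>>1 = 01110010001
AND  = 01100000000 = 768
(x & (x >> 1) has a 1 wherever x has two consecutive 1 bits.)

768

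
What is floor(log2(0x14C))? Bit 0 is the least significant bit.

8

0x14C = 101001100
The topmost 1 is at position 8 (since 2^8 = 256 ≤ 332 < 512).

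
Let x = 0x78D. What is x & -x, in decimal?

x = 11110001101 = 1933
-x (two's complement) = …00001110011
AND   = 00000000001 = 1
(x & -x isolates the lowest set bit of x.)

1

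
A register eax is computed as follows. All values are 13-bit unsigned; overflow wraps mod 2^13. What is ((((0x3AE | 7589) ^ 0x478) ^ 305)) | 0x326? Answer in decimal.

0x3AE = 0001110101110
7589 = 1110110100101
→ | → 1111110101111 = 8111
0x478 = 0010001111000
→ ^ → 1101111010111 = 7127
305 = 0000100110001
→ ^ → 1101011100110 = 6886
0x326 = 0001100100110
→ | → 1101111100110 = 7142

7142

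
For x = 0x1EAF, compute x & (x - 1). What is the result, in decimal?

x = 1111010101111 = 7855
x - 1 = 1111010101110
AND   = 1111010101110 = 7854
(x & (x - 1) clears the lowest set bit of x.)

7854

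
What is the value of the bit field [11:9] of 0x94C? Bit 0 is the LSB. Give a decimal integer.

4

v = 100101001100
Shift right by 9: 100
Mask low 3 bits: 100 = 4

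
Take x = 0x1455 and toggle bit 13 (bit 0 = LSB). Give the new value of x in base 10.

x = 01010001010101
bit 13 is currently 0; toggle it via x ^ (1 << 13) = x ^ 8192
→ 11010001010101 = 13397

13397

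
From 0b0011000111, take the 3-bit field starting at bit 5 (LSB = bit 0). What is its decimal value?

v = 0011000111
Shift right by 5: 00110
Mask low 3 bits: 110 = 6

6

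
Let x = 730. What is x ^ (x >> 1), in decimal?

951

x = 1011011010 = 730
x>>1 = 0101101101
XOR  = 1110110111 = 951
(x ^ (x >> 1) gives the standard binary-reflected Gray code of x.)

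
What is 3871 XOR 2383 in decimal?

3871 = 111100011111
2383 = 100101001111
XOR → 011001010000 = 1616

1616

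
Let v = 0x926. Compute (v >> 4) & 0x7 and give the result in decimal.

v = 100100100110
Shift right by 4: 10010010
Mask low 3 bits: 010 = 2

2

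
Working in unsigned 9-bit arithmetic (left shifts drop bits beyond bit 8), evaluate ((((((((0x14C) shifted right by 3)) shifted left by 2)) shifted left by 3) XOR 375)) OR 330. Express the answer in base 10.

351

0x14C = 101001100
→ shifted right by 3 → 000101001 = 41
→ shifted left by 2 (mod 2^9) → 010100100 = 164
→ shifted left by 3 (mod 2^9) → 100100000 = 288
375 = 101110111
→ XOR → 001010111 = 87
330 = 101001010
→ OR → 101011111 = 351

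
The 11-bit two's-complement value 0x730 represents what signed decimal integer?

pattern = 11100110000 (MSB is 1 ⇒ negative)
Invert: 00011001111, add 1 → 00011010000 = 208, so the value is -208.
(Equivalently: 1840 - 2^11 = 1840 - 2048 = -208.)

-208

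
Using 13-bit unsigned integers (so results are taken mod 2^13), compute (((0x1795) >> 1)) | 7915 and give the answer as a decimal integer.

8171

0x1795 = 1011110010101
→ >> 1 → 0101111001010 = 3018
7915 = 1111011101011
→ | → 1111111101011 = 8171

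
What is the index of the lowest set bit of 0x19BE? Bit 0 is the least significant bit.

1

0x19BE = 1100110111110
Trailing zeros: 1, so the lowest set bit is bit 1 (value 2).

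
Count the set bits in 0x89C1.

0x89C1 = 1000100111000001
Count the 1s: 1 + 1 + 1 + 1 + 1 + 1 = 6

6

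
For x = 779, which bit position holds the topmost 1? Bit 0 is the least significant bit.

779 = 1100001011
The topmost 1 is at position 9 (since 2^9 = 512 ≤ 779 < 1024).

9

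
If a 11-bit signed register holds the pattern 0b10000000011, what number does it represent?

-1021

pattern = 10000000011 (MSB is 1 ⇒ negative)
Invert: 01111111100, add 1 → 01111111101 = 1021, so the value is -1021.
(Equivalently: 1027 - 2^11 = 1027 - 2048 = -1021.)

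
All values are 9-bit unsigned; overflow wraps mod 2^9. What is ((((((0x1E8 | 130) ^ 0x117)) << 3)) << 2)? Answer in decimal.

416

0x1E8 = 111101000
130 = 010000010
→ | → 111101010 = 490
0x117 = 100010111
→ ^ → 011111101 = 253
→ << 3 (mod 2^9) → 111101000 = 488
→ << 2 (mod 2^9) → 110100000 = 416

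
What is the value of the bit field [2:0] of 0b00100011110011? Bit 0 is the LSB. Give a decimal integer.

v = 00100011110011
Shift right by 0: 00100011110011
Mask low 3 bits: 011 = 3

3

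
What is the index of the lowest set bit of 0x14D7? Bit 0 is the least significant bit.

0x14D7 = 1010011010111
Trailing zeros: 0, so the lowest set bit is bit 0 (value 1).

0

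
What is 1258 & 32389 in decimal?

1258 = 000010011101010
32389 = 111111010000101
AND → 000010010000000 = 1152

1152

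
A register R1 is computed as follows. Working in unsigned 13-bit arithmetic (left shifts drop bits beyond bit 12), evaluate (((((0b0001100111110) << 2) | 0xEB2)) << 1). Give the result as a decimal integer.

7668

0b0001100111110 = 0001100111110
→ << 2 (mod 2^13) → 0110011111000 = 3320
0xEB2 = 0111010110010
→ | → 0111011111010 = 3834
→ << 1 (mod 2^13) → 1110111110100 = 7668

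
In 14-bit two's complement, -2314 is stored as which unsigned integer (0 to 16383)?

2314 in 14 bits: 00100100001010
Invert: 11011011110101
Add 1:  11011011110110 = 14070
(Check: 2^14 - 2314 = 16384 - 2314 = 14070.)

14070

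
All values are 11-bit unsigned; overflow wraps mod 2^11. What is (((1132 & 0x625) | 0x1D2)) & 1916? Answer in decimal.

1132 = 10001101100
0x625 = 11000100101
→ & → 10000100100 = 1060
0x1D2 = 00111010010
→ | → 10111110110 = 1526
1916 = 11101111100
→ & → 10101110100 = 1396

1396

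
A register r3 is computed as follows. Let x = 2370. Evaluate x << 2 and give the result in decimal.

9480

2370 = 00100101000010
shift left by 2 → 10010100001000 = 9480
(equivalently, 2370 × 2^2 = 2370 × 4)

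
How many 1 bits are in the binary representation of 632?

632 = 1001111000
Count the 1s: 1 + 1 + 1 + 1 + 1 = 5

5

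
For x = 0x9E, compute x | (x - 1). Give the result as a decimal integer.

159

x = 10011110 = 158
x - 1 = 10011101
OR    = 10011111 = 159
(x | (x - 1) sets all bits below the lowest set bit.)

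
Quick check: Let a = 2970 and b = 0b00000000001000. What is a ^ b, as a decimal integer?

2970 = 101110011010
b = 000000001000
XOR → 101110010010 = 2962

2962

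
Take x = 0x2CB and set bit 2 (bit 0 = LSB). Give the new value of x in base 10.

719

x = 0001011001011
bit 2 is currently 0; set it via x | (1 << 2) = x | 4
→ 0001011001111 = 719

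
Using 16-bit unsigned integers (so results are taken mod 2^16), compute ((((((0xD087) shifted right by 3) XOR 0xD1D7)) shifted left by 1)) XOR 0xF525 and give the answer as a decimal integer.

25259

0xD087 = 1101000010000111
→ shifted right by 3 → 0001101000010000 = 6672
0xD1D7 = 1101000111010111
→ XOR → 1100101111000111 = 52167
→ shifted left by 1 (mod 2^16) → 1001011110001110 = 38798
0xF525 = 1111010100100101
→ XOR → 0110001010101011 = 25259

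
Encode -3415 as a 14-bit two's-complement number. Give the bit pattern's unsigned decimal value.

3415 in 14 bits: 00110101010111
Invert: 11001010101000
Add 1:  11001010101001 = 12969
(Check: 2^14 - 3415 = 16384 - 3415 = 12969.)

12969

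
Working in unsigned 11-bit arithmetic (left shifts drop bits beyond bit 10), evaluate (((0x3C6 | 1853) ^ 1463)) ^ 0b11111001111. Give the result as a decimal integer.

0x3C6 = 01111000110
1853 = 11100111101
→ | → 11111111111 = 2047
1463 = 10110110111
→ ^ → 01001001000 = 584
0b11111001111 = 11111001111
→ ^ → 10110000111 = 1415

1415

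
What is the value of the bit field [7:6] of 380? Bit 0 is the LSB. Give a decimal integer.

v = 00101111100
Shift right by 6: 00101
Mask low 2 bits: 01 = 1

1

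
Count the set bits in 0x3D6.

7

0x3D6 = 1111010110
Count the 1s: 1 + 1 + 1 + 1 + 1 + 1 + 1 = 7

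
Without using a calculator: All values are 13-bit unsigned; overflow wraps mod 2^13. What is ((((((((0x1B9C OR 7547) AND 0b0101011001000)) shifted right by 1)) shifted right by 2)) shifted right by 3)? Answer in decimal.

0x1B9C = 1101110011100
7547 = 1110101111011
→ OR → 1111111111111 = 8191
0b0101011001000 = 0101011001000
→ AND → 0101011001000 = 2760
→ shifted right by 1 → 0010101100100 = 1380
→ shifted right by 2 → 0000101011001 = 345
→ shifted right by 3 → 0000000101011 = 43

43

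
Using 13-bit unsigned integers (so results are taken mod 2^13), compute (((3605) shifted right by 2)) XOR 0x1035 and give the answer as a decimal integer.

5040

3605 = 0111000010101
→ shifted right by 2 → 0001110000101 = 901
0x1035 = 1000000110101
→ XOR → 1001110110000 = 5040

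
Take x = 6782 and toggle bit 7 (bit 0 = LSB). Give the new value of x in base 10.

x = 1101001111110
bit 7 is currently 0; toggle it via x ^ (1 << 7) = x ^ 128
→ 1101011111110 = 6910

6910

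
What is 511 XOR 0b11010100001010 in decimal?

511 = 00000111111111
b = 11010100001010
XOR → 11010011110101 = 13557

13557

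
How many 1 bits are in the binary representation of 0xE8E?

7

0xE8E = 111010001110
Count the 1s: 1 + 1 + 1 + 1 + 1 + 1 + 1 = 7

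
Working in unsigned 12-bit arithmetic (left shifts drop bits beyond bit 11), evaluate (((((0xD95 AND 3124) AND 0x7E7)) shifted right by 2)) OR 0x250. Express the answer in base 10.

0xD95 = 110110010101
3124 = 110000110100
→ AND → 110000010100 = 3092
0x7E7 = 011111100111
→ AND → 010000000100 = 1028
→ shifted right by 2 → 000100000001 = 257
0x250 = 001001010000
→ OR → 001101010001 = 849

849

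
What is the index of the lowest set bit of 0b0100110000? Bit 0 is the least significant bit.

0b0100110000 = 100110000
Trailing zeros: 4, so the lowest set bit is bit 4 (value 16).

4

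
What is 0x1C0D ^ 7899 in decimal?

726

0x1C0D = 1110000001101
7899 = 1111011011011
XOR → 0001011010110 = 726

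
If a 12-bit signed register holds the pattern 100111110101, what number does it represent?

pattern = 100111110101 (MSB is 1 ⇒ negative)
Invert: 011000001010, add 1 → 011000001011 = 1547, so the value is -1547.
(Equivalently: 2549 - 2^12 = 2549 - 4096 = -1547.)

-1547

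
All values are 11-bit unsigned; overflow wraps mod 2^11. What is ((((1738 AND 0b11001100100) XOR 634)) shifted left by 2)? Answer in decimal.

232

1738 = 11011001010
0b11001100100 = 11001100100
→ AND → 11001000000 = 1600
634 = 01001111010
→ XOR → 10000111010 = 1082
→ shifted left by 2 (mod 2^11) → 00011101000 = 232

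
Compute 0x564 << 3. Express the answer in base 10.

11040

0x564 = 00010101100100
shift left by 3 → 10101100100000 = 11040
(equivalently, 1380 × 2^3 = 1380 × 8)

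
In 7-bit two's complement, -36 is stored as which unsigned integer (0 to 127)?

36 in 7 bits: 0100100
Invert: 1011011
Add 1:  1011100 = 92
(Check: 2^7 - 36 = 128 - 36 = 92.)

92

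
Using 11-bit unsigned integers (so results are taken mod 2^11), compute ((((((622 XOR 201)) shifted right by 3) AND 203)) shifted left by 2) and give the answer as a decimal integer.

622 = 01001101110
201 = 00011001001
→ XOR → 01010100111 = 679
→ shifted right by 3 → 00001010100 = 84
203 = 00011001011
→ AND → 00001000000 = 64
→ shifted left by 2 (mod 2^11) → 00100000000 = 256

256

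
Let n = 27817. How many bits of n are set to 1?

8

27817 = 110110010101001
Count the 1s: 1 + 1 + 1 + 1 + 1 + 1 + 1 + 1 = 8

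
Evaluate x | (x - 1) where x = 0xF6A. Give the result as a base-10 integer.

x = 111101101010 = 3946
x - 1 = 111101101001
OR    = 111101101011 = 3947
(x | (x - 1) sets all bits below the lowest set bit.)

3947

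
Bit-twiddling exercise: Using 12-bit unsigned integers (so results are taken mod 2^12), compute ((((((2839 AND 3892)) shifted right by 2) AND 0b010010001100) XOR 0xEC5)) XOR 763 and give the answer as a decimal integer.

3258

2839 = 101100010111
3892 = 111100110100
→ AND → 101100010100 = 2836
→ shifted right by 2 → 001011000101 = 709
0b010010001100 = 010010001100
→ AND → 000010000100 = 132
0xEC5 = 111011000101
→ XOR → 111001000001 = 3649
763 = 001011111011
→ XOR → 110010111010 = 3258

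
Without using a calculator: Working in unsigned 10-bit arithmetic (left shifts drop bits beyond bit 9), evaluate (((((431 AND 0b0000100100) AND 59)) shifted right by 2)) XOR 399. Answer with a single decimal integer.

431 = 0110101111
0b0000100100 = 0000100100
→ AND → 0000100100 = 36
59 = 0000111011
→ AND → 0000100000 = 32
→ shifted right by 2 → 0000001000 = 8
399 = 0110001111
→ XOR → 0110000111 = 391

391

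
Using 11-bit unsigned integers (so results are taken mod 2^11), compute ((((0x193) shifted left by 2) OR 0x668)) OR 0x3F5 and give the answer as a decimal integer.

2045

0x193 = 00110010011
→ shifted left by 2 (mod 2^11) → 11001001100 = 1612
0x668 = 11001101000
→ OR → 11001101100 = 1644
0x3F5 = 01111110101
→ OR → 11111111101 = 2045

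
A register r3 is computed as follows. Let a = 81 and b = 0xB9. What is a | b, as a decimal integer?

249

81 = 01010001
0xB9 = 10111001
 OR → 11111001 = 249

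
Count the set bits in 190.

190 = 10111110
Count the 1s: 1 + 1 + 1 + 1 + 1 + 1 = 6

6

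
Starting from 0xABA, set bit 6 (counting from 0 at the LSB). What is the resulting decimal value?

x = 0101010111010
bit 6 is currently 0; set it via x | (1 << 6) = x | 64
→ 0101011111010 = 2810

2810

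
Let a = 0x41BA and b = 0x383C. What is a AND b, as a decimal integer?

56

0x41BA = 100000110111010
0x383C = 011100000111100
AND → 000000000111000 = 56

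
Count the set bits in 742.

6

742 = 1011100110
Count the 1s: 1 + 1 + 1 + 1 + 1 + 1 = 6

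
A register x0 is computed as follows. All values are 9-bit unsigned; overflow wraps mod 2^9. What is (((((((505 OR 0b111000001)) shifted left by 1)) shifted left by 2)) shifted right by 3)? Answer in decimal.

57

505 = 111111001
0b111000001 = 111000001
→ OR → 111111001 = 505
→ shifted left by 1 (mod 2^9) → 111110010 = 498
→ shifted left by 2 (mod 2^9) → 111001000 = 456
→ shifted right by 3 → 000111001 = 57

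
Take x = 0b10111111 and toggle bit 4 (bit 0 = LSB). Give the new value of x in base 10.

175

x = 10111111
bit 4 is currently 1; toggle it via x ^ (1 << 4) = x ^ 16
→ 10101111 = 175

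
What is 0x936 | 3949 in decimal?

3967

0x936 = 100100110110
3949 = 111101101101
 OR → 111101111111 = 3967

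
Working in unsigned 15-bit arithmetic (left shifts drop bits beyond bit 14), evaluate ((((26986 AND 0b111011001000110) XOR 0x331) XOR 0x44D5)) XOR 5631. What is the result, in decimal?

26986 = 110100101101010
0b111011001000110 = 111011001000110
→ AND → 110000001000010 = 24642
0x331 = 000001100110001
→ XOR → 110001101110011 = 25459
0x44D5 = 100010011010101
→ XOR → 010011110100110 = 10150
5631 = 001010111111111
→ XOR → 011001001011001 = 12889

12889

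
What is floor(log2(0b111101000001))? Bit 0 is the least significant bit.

0b111101000001 = 111101000001
The topmost 1 is at position 11 (since 2^11 = 2048 ≤ 3905 < 4096).

11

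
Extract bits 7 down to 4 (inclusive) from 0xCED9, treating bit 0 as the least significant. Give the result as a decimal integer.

13

v = 1100111011011001
Shift right by 4: 110011101101
Mask low 4 bits: 1101 = 13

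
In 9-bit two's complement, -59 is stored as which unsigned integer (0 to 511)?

59 in 9 bits: 000111011
Invert: 111000100
Add 1:  111000101 = 453
(Check: 2^9 - 59 = 512 - 59 = 453.)

453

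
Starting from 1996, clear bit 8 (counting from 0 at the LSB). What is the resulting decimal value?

1740

x = 11111001100
bit 8 is currently 1; clear it via x & ~(1 << 8) = x & ~256
→ 11011001100 = 1740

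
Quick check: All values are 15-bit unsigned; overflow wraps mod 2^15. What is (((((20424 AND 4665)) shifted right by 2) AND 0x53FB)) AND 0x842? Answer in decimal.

2

20424 = 100111111001000
4665 = 001001000111001
→ AND → 000001000001000 = 520
→ shifted right by 2 → 000000010000010 = 130
0x53FB = 101001111111011
→ AND → 000000010000010 = 130
0x842 = 000100001000010
→ AND → 000000000000010 = 2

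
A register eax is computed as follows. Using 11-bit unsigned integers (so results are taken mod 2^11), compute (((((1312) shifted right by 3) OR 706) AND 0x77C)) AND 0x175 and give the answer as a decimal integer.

1312 = 10100100000
→ shifted right by 3 → 00010100100 = 164
706 = 01011000010
→ OR → 01011100110 = 742
0x77C = 11101111100
→ AND → 01001100100 = 612
0x175 = 00101110101
→ AND → 00001100100 = 100

100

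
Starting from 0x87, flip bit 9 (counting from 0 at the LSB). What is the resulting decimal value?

x = 0010000111
bit 9 is currently 0; toggle it via x ^ (1 << 9) = x ^ 512
→ 1010000111 = 647

647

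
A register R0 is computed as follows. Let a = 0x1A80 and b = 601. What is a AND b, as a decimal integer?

512

0x1A80 = 1101010000000
601 = 0001001011001
AND → 0001000000000 = 512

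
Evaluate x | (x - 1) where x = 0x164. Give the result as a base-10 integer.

x = 101100100 = 356
x - 1 = 101100011
OR    = 101100111 = 359
(x | (x - 1) sets all bits below the lowest set bit.)

359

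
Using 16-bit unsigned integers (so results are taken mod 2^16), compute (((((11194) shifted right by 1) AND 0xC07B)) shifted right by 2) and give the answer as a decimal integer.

11194 = 0010101110111010
→ shifted right by 1 → 0001010111011101 = 5597
0xC07B = 1100000001111011
→ AND → 0000000001011001 = 89
→ shifted right by 2 → 0000000000010110 = 22

22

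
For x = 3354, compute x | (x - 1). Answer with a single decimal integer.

x = 110100011010 = 3354
x - 1 = 110100011001
OR    = 110100011011 = 3355
(x | (x - 1) sets all bits below the lowest set bit.)

3355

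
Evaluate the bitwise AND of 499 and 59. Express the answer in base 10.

51

499 = 111110011
59 = 000111011
AND → 000110011 = 51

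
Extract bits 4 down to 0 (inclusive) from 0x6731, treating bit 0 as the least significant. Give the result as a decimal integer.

v = 0110011100110001
Shift right by 0: 0110011100110001
Mask low 5 bits: 10001 = 17

17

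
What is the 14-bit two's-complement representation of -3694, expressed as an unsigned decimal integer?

3694 in 14 bits: 00111001101110
Invert: 11000110010001
Add 1:  11000110010010 = 12690
(Check: 2^14 - 3694 = 16384 - 3694 = 12690.)

12690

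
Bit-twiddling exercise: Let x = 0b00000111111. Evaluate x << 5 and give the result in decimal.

2016

x = 00000111111
shift left by 5 → 11111100000 = 2016
(equivalently, 63 × 2^5 = 63 × 32)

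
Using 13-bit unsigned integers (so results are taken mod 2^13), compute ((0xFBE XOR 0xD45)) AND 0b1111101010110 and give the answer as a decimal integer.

594

0xFBE = 0111110111110
0xD45 = 0110101000101
→ XOR → 0001011111011 = 763
0b1111101010110 = 1111101010110
→ AND → 0001001010010 = 594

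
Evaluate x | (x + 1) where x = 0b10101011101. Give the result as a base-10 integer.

1375

x = 10101011101 = 1373
x + 1 = 10101011110
OR    = 10101011111 = 1375
(x | (x + 1) sets the lowest cleared bit.)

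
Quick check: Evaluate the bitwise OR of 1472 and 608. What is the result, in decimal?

1472 = 10111000000
608 = 01001100000
 OR → 11111100000 = 2016

2016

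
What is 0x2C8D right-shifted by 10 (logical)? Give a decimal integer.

0x2C8D = 10110010001101
shift right by 10 → 00000000001011 = 11
(equivalently, floor(11405 / 1024))

11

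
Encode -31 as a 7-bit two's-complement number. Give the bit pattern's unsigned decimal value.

97

31 in 7 bits: 0011111
Invert: 1100000
Add 1:  1100001 = 97
(Check: 2^7 - 31 = 128 - 31 = 97.)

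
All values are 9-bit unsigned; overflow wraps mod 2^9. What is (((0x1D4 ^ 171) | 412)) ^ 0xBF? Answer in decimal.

320

0x1D4 = 111010100
171 = 010101011
→ ^ → 101111111 = 383
412 = 110011100
→ | → 111111111 = 511
0xBF = 010111111
→ ^ → 101000000 = 320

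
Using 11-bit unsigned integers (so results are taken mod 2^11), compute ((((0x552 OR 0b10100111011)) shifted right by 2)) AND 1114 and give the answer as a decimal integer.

0x552 = 10101010010
0b10100111011 = 10100111011
→ OR → 10101111011 = 1403
→ shifted right by 2 → 00101011110 = 350
1114 = 10001011010
→ AND → 00001011010 = 90

90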